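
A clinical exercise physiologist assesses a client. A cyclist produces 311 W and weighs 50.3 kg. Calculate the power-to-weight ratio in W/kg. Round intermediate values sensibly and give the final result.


P/W = power / mass
= 311 / 50.3
= 6.183 W/kg

6.183 W/kg


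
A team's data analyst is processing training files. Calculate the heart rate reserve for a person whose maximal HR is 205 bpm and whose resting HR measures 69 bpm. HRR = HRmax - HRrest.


HRmax = 205 bpm
HRrest = 69 bpm
HRR = 205 - 69 = 136 bpm

136 bpm


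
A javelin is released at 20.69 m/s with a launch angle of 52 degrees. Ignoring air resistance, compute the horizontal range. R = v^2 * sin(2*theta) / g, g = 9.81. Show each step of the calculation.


Launch speed squared = 428.0761
sin(2 * 52 deg) = 0.970296
Range = 428.0761 * 0.970296 / 9.81
= 42.341 m

42.341 m


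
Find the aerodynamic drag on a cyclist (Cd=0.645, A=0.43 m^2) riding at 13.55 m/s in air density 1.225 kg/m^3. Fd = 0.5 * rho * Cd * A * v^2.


Fd = 0.5 * 1.225 * 0.645 * 0.43 * 13.55^2
= 0.5 * 1.225 * 0.645 * 0.43 * 183.6025
= 31.19 N

31.19 N


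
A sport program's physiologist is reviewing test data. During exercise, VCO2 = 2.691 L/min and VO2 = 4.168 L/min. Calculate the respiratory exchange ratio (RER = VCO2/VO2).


RER = VCO2 / VO2
= 2.691 / 4.168
= 0.6456

0.6456


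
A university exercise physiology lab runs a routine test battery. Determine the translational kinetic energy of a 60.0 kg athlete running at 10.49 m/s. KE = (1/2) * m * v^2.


KE = 0.5 * m * v^2
= 0.5 * 60.0 * 10.49^2
= 0.5 * 60.0 * 110.0401
= 3301.2 J

3301.2 J


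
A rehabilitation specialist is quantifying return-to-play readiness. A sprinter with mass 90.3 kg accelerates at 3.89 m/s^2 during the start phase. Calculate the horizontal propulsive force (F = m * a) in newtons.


F = m * a
= 90.3 * 3.89
= 351.27 N

351.27 N


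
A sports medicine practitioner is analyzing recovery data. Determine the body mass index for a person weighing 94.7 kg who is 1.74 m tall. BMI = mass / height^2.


BMI = mass / height^2
= 94.7 / 1.74^2
= 94.7 / 3.0276
= 31.28 kg/m^2

31.28 kg/m^2


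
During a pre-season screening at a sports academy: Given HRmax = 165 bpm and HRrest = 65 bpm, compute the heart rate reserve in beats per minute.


Heart rate reserve = maximum HR minus resting HR
HRR = 165 - 65 = 100 bpm

100 bpm


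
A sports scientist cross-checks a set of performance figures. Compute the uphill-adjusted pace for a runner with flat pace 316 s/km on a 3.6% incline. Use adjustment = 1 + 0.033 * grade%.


Adjustment factor = 1 + 0.033 * 3.6 = 1.1188
Grade-adjusted pace = 316 * 1.1188 = 353.54 s/km

353.54 s/km


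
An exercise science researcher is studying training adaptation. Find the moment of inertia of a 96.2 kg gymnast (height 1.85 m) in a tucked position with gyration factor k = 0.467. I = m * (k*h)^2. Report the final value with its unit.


Radius of gyration = 0.467 * 1.85 = 0.86395 m
I = 96.2 * 0.86395^2
= 96.2 * 0.74641
= 71.805 kg*m^2

71.805 kg*m^2


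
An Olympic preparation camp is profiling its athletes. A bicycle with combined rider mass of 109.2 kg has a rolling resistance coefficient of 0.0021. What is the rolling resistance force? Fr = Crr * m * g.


Fr = 0.0021 * 109.2 * 9.81
= 0.22932 * 9.81
= 2.25 N

2.25 N


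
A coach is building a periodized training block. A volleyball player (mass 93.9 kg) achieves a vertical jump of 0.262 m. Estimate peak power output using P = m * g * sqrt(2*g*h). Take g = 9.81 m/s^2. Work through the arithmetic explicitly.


2 * g * h = 2 * 9.81 * 0.262 = 5.14044
sqrt(5.14044) = 2.267254 m/s
P = 93.9 * 9.81 * 2.267254 = 2088.5 W

2088.5 W


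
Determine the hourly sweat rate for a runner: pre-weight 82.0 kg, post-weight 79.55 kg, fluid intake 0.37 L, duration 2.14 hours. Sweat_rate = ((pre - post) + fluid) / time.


Mass lost = 82.0 - 79.55 = 2.45 kg
Add fluid consumed: 2.45 + 0.37 = 2.82 L total sweat
Sweat rate = 2.82 / 2.14 = 1.318 L/h

1.318 L/h


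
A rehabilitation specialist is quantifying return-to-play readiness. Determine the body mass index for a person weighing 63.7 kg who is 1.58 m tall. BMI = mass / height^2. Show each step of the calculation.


BMI = mass / height^2
= 63.7 / 1.58^2
= 63.7 / 2.4964
= 25.52 kg/m^2

25.52 kg/m^2


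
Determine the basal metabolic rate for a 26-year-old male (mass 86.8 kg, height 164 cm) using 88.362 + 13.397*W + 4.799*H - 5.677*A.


BMR = 88.362 + 13.397*86.8 + 4.799*164 - 5.677*26
= 1890.66 kcal/day

1890.66 kcal/day


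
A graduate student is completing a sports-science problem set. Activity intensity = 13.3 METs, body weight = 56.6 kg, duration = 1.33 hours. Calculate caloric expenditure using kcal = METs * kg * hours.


kcal = 13.3 * 56.6 * 1.33
= 752.78 * 1.33
= 1001.2 kcal

1001.2 kcal


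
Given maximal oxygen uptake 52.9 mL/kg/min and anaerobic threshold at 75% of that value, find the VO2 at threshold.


Percentage as decimal = 0.75
VO2 at AT = 52.9 * 0.75 = 39.68 mL/kg/min

39.68 mL/kg/min


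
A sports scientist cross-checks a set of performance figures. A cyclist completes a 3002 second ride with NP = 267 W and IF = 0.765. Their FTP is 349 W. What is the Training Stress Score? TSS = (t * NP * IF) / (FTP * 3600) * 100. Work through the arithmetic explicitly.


t * NP * IF = 3002 * 267 * 0.765 = 613173.51
FTP * 3600 = 1256400
TSS = (613173.51 / 1256400) * 100 = 48.8

48.8 TSS


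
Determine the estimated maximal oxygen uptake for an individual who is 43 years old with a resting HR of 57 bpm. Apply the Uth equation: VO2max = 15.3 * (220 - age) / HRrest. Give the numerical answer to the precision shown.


HRmax = 220 - 43 = 177
VO2max = 15.3 * (177 / 57)
= 15.3 * 3.1053
= 47.51 mL/kg/min

47.51 mL/kg/min


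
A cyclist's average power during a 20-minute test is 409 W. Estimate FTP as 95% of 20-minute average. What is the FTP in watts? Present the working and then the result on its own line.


FTP = 20-min power * 0.95
= 409 * 0.95
= 388.55 W

388.55 W


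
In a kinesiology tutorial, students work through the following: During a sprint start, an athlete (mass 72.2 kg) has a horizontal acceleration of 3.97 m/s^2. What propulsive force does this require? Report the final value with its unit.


Propulsive force = mass * acceleration
= 72.2 kg * 3.97 m/s^2
= 286.63 N

286.63 N


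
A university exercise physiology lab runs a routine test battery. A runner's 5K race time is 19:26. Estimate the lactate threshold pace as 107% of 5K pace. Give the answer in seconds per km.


Total race time = 19*60 + 26 = 1166 seconds
5K pace = 1166 / 5 = 233.2 sec/km
LT pace = 233.2 * 1.07 = 249.52 sec/km

249.52 s/km


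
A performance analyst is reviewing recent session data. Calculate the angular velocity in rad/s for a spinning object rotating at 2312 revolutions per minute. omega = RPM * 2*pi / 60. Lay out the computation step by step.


omega = RPM * 2*pi / 60
= 2312 * 6.28318531 / 60
= 242.112 rad/s

242.112 rad/s


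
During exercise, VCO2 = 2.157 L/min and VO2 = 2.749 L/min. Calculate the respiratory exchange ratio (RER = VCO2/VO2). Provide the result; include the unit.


RER = VCO2 / VO2
= 2.157 / 2.749
= 0.7846

0.7846


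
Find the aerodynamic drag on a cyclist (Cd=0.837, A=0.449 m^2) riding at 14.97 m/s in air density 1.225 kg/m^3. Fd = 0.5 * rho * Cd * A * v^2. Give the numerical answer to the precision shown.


Fd = 0.5 * 1.225 * 0.837 * 0.449 * 14.97^2
= 0.5 * 1.225 * 0.837 * 0.449 * 224.1009
= 51.585 N

51.585 N


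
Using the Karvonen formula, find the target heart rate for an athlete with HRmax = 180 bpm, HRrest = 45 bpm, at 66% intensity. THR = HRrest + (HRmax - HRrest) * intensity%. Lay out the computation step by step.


HRR = 180 - 45 = 135
THR = 45 + 135 * 0.66
= 45 + 89.1
= 134.1 bpm

134.1 bpm


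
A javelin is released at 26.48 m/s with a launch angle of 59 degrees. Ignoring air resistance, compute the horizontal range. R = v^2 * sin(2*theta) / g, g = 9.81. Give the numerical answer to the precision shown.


Launch speed squared = 701.1904
sin(2 * 59 deg) = 0.882948
Range = 701.1904 * 0.882948 / 9.81
= 63.111 m

63.111 m


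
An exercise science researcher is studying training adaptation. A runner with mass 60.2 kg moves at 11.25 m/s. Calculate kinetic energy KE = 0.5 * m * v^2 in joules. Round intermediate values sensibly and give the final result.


v^2 = 11.25^2 = 126.5625
KE = 0.5 * 60.2 * 126.5625
= 3809.53 J

3809.53 J


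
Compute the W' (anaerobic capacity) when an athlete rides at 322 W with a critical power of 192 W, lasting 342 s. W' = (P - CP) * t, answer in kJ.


Above-CP power = 130 W
Duration = 342 s
W' = 130 * 342 = 44460 J
Convert: 44460 / 1000 = 44.46 kJ

44.46 kJ


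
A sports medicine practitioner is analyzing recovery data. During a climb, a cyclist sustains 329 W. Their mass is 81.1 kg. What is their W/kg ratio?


Power-to-weight = 329 W / 81.1 kg
= 4.057 W/kg

4.057 W/kg


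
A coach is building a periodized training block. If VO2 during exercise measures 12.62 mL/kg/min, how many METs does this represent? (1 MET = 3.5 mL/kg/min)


METs = VO2 / 3.5 = 12.62 / 3.5 = 3.61

3.61 METs


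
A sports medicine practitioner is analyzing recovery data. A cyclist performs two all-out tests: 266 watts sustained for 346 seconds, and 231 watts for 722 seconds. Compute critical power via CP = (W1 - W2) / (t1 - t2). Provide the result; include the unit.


W1 = P1 * t1 = 266 * 346 = 92036 J
W2 = P2 * t2 = 231 * 722 = 166782 J
CP = (92036 - 166782) / (346 - 722)
= 198.79 W

198.79 W


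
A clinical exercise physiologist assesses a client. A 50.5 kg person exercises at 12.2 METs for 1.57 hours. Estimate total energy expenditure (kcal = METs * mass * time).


Energy = METs * mass(kg) * time(h)
= 12.2 * 50.5 * 1.57
= 967.28 kcal

967.28 kcal


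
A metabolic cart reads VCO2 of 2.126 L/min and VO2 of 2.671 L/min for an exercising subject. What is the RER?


RER = VCO2 / VO2 = 2.126 / 2.671 = 0.796

0.796


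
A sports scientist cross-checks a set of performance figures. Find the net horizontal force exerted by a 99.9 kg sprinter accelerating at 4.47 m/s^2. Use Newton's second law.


Newton's second law: F = m * a
F = 99.9 * 4.47 = 446.55 N

446.55 N


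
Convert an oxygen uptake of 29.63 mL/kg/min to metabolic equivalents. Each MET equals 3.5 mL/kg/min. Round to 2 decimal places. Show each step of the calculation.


One MET = 3.5 mL/kg/min
Number of METs = 29.63 / 3.5
= 8.47 METs

8.47 METs


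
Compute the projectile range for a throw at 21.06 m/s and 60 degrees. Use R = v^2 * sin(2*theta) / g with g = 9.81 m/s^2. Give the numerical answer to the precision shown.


Two times the angle = 120 degrees
sin(120) = 0.866025
R = 443.5236 * 0.866025 / 9.81 = 39.154 m

39.154 m


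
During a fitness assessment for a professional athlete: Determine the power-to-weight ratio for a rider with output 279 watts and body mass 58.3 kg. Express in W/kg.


P/W = 279 / 58.3 = 4.786 W/kg

4.786 W/kg


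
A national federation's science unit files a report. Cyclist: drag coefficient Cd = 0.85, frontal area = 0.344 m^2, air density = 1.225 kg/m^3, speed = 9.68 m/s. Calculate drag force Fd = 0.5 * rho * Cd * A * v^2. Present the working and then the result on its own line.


v^2 = 9.68^2 = 93.7024
Fd = 0.5 * 1.225 * 0.85 * 0.344 * 93.7024
= 16.782 N

16.782 N


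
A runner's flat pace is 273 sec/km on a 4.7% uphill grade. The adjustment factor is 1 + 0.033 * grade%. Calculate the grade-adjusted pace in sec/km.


Factor = 1 + 0.033 * 4.7 = 1.1551
Adjusted pace = 273 * 1.1551
= 315.34 sec/km

315.34 s/km


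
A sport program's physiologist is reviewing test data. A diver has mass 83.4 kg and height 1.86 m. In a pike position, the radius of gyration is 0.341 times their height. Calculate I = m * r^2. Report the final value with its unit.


r = 0.341 * 1.86 = 0.63426 m
I = m * r^2 = 83.4 * 0.402286 = 33.551 kg*m^2

33.551 kg*m^2


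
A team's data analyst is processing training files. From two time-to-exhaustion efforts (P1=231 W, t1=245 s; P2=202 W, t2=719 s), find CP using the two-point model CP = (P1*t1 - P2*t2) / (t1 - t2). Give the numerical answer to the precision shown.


Work in trial 1 = 56595 J
Work in trial 2 = 145238 J
Delta work = -88643 J
Delta time = -474 s
CP = -88643 / -474 = 187.01 W

187.01 W


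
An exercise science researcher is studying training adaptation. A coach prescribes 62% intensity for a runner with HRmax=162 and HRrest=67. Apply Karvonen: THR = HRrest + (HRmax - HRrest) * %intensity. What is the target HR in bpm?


Heart rate reserve = 162 - 67 = 95
Intensity fraction = 62 / 100 = 0.62
THR = 67 + 95 * 0.62 = 125.9 bpm

125.9 bpm


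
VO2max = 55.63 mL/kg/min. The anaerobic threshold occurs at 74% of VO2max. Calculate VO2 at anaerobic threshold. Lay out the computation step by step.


AT fraction = 74 / 100 = 0.74
AT VO2 = 55.63 * 0.74
= 41.17 mL/kg/min

41.17 mL/kg/min


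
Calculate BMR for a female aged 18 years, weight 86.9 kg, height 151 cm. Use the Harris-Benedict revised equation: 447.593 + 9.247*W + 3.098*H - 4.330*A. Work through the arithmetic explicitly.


Substituting values:
W term = 9.247 * 86.9 = 803.5643
H term = 3.098 * 151 = 467.798
A term = 4.330 * 18 = 77.94
BMR = 1641.02 kcal/day

1641.02 kcal/day


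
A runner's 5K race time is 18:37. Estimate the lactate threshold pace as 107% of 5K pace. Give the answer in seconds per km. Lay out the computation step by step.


Total race time = 18*60 + 37 = 1117 seconds
5K pace = 1117 / 5 = 223.4 sec/km
LT pace = 223.4 * 1.07 = 239.04 sec/km

239.04 s/km


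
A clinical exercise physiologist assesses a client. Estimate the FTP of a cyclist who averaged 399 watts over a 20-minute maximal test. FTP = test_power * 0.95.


FTP = 399 * 0.95 = 379.05 W

379.05 W


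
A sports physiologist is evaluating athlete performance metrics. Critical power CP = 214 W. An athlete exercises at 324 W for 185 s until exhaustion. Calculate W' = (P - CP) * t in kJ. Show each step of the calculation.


P - CP = 324 - 214 = 110 W
W' = 110 * 185 = 20350 J
= 20350 / 1000 = 20.35 kJ

20.35 kJ


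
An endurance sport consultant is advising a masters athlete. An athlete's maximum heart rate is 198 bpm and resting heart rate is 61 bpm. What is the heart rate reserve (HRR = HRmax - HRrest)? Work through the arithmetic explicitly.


HRR = HRmax - HRrest
= 198 - 61
= 137 bpm

137 bpm


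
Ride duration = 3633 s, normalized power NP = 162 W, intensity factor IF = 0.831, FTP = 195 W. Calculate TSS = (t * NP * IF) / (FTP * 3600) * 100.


Numerator = 3633 * 162 * 0.831 = 489081.726
Denominator = 195 * 3600 = 702000
TSS = 489081.726 / 702000 * 100
= 69.67

69.67 TSS


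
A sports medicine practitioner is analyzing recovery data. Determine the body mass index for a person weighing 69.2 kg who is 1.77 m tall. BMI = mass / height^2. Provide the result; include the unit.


BMI = mass / height^2
= 69.2 / 1.77^2
= 69.2 / 3.1329
= 22.09 kg/m^2

22.09 kg/m^2


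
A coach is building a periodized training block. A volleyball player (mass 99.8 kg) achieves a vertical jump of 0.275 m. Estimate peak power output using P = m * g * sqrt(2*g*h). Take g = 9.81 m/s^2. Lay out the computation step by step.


2 * g * h = 2 * 9.81 * 0.275 = 5.3955
sqrt(5.3955) = 2.322822 m/s
P = 99.8 * 9.81 * 2.322822 = 2274.13 W

2274.13 W


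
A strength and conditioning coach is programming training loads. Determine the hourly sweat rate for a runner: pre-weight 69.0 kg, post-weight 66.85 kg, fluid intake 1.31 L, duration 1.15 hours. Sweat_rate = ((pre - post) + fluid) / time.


Mass lost = 69.0 - 66.85 = 2.15 kg
Add fluid consumed: 2.15 + 1.31 = 3.46 L total sweat
Sweat rate = 3.46 / 1.15 = 3.009 L/h

3.009 L/h


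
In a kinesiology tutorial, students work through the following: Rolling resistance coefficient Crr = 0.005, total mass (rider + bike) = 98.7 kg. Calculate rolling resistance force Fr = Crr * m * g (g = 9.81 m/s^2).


Fr = Crr * m * g
= 0.005 * 98.7 * 9.81
= 4.841 N

4.841 N


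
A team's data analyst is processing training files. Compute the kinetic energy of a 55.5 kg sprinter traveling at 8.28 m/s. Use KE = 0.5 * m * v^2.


Velocity squared = 68.5584
KE = 0.5 * 55.5 * 68.5584 = 1902.5 J

1902.5 J


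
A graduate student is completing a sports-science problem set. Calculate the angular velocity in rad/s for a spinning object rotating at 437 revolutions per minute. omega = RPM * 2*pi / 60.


omega = RPM * 2*pi / 60
= 437 * 6.28318531 / 60
= 45.763 rad/s

45.763 rad/s


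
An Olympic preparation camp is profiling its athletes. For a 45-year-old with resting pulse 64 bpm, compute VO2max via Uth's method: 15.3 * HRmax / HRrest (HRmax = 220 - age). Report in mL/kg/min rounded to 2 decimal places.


Step 1: HRmax = 220 - 45 = 175 bpm
Step 2: Ratio = 175 / 64 = 2.7344
Step 3: VO2max = 15.3 * 2.7344 = 41.84 mL/kg/min

41.84 mL/kg/min


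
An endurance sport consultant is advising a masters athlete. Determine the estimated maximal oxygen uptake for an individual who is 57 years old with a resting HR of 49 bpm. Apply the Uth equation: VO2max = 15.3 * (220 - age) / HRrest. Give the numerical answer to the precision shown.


HRmax = 220 - 57 = 163
VO2max = 15.3 * (163 / 49)
= 15.3 * 3.3265
= 50.9 mL/kg/min

50.9 mL/kg/min


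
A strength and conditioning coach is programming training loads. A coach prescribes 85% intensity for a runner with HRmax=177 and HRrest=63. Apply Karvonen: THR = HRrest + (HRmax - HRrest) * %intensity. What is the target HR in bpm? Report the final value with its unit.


Heart rate reserve = 177 - 63 = 114
Intensity fraction = 85 / 100 = 0.85
THR = 63 + 114 * 0.85 = 159.9 bpm

159.9 bpm


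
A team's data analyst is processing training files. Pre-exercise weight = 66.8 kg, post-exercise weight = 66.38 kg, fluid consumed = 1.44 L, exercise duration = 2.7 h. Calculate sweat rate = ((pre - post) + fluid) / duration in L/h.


Weight loss = 66.8 - 66.38 = 0.42 kg (approx L)
Total sweat = 0.42 + 1.44 = 1.86 L
Sweat rate = 1.86 / 2.7 = 0.689 L/h

0.689 L/h


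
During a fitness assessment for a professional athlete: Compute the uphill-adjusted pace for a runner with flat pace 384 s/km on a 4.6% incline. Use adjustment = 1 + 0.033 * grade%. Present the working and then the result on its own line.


Adjustment factor = 1 + 0.033 * 4.6 = 1.1518
Grade-adjusted pace = 384 * 1.1518 = 442.29 s/km

442.29 s/km


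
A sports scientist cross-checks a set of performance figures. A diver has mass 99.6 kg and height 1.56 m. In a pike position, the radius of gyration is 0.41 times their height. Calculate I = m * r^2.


r = 0.41 * 1.56 = 0.6396 m
I = m * r^2 = 99.6 * 0.409088 = 40.745 kg*m^2

40.745 kg*m^2


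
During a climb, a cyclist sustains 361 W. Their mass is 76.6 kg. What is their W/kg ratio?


Power-to-weight = 361 W / 76.6 kg
= 4.713 W/kg

4.713 W/kg


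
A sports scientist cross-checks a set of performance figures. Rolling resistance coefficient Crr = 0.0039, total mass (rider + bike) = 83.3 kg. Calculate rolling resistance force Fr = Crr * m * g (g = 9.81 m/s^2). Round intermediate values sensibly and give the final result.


Fr = Crr * m * g
= 0.0039 * 83.3 * 9.81
= 3.187 N

3.187 N


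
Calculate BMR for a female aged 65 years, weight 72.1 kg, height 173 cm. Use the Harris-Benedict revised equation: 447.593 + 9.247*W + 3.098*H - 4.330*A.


Substituting values:
W term = 9.247 * 72.1 = 666.7087
H term = 3.098 * 173 = 535.954
A term = 4.330 * 65 = 281.45
BMR = 1368.81 kcal/day

1368.81 kcal/day


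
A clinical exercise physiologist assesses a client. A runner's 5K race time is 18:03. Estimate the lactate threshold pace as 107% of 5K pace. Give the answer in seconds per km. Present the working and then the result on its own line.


Total race time = 18*60 + 3 = 1083 seconds
5K pace = 1083 / 5 = 216.6 sec/km
LT pace = 216.6 * 1.07 = 231.76 sec/km

231.76 s/km


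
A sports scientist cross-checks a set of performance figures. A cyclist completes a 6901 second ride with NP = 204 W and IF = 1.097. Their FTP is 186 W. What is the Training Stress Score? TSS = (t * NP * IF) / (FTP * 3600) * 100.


t * NP * IF = 6901 * 204 * 1.097 = 1544360.988
FTP * 3600 = 669600
TSS = (1544360.988 / 669600) * 100 = 230.64

230.64 TSS


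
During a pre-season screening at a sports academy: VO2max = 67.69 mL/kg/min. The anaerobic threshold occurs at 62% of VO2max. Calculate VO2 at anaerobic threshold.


AT fraction = 62 / 100 = 0.62
AT VO2 = 67.69 * 0.62
= 41.97 mL/kg/min

41.97 mL/kg/min


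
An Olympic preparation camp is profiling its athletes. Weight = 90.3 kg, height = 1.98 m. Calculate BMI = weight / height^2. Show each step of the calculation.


height^2 = 1.98^2 = 3.9204
BMI = 90.3 / 3.9204 = 23.03 kg/m^2

23.03 kg/m^2


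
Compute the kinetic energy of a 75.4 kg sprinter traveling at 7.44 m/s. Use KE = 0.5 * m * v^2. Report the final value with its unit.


Velocity squared = 55.3536
KE = 0.5 * 75.4 * 55.3536 = 2086.83 J

2086.83 J


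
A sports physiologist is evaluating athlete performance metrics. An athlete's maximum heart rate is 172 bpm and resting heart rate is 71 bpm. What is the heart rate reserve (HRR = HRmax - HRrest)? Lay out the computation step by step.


HRR = HRmax - HRrest
= 172 - 71
= 101 bpm

101 bpm


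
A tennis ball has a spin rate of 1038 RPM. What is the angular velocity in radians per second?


Convert RPM to rad/s: multiply by 2*pi and divide by 60
omega = 1038 * 2 * pi / 60
= 108.699 rad/s

108.699 rad/s


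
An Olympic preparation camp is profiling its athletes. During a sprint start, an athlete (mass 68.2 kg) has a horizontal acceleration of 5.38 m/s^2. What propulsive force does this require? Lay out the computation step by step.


Propulsive force = mass * acceleration
= 68.2 kg * 5.38 m/s^2
= 366.92 N

366.92 N


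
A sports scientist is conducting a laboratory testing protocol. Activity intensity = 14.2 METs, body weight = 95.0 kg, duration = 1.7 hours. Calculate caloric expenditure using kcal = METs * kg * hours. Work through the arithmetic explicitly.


kcal = 14.2 * 95.0 * 1.7
= 1349.0 * 1.7
= 2293.3 kcal

2293.3 kcal


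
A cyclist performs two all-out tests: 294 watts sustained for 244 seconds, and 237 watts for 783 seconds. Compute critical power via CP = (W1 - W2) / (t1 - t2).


W1 = P1 * t1 = 294 * 244 = 71736 J
W2 = P2 * t2 = 237 * 783 = 185571 J
CP = (71736 - 185571) / (244 - 783)
= 211.2 W

211.2 W


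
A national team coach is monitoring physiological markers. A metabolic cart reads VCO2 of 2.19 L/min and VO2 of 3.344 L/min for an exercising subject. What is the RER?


RER = VCO2 / VO2 = 2.19 / 3.344 = 0.6549

0.6549


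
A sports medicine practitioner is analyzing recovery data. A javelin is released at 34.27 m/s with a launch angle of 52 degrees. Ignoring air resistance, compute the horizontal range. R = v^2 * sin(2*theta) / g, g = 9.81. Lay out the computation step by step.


Launch speed squared = 1174.4329
sin(2 * 52 deg) = 0.970296
Range = 1174.4329 * 0.970296 / 9.81
= 116.162 m

116.162 m


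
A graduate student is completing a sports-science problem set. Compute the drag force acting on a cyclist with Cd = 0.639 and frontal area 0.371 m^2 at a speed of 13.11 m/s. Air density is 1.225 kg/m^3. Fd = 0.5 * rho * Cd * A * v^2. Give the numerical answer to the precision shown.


Step 1: v^2 = 171.8721
Step 2: Fd = 0.5 * 1.225 * 0.639 * 0.371 * 171.8721
= 24.957 N

24.957 N


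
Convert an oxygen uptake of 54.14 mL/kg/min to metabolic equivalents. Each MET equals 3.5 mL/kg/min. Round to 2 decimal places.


One MET = 3.5 mL/kg/min
Number of METs = 54.14 / 3.5
= 15.47 METs

15.47 METs


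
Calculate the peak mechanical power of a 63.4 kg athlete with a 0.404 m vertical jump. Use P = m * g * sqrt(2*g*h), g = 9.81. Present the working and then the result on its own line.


First, sqrt(2gh) = sqrt(2 * 9.81 * 0.404)
= sqrt(7.92648) = 2.815401 m/s
Power = 63.4 * 9.81 * 2.815401 = 1751.05 W

1751.05 W


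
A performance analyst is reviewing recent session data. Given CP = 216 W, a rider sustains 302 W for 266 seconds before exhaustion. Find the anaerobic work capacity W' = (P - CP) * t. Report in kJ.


Excess power = 302 - 216 = 86 W
Work above CP = 86 * 266 = 22876 J
W' = 22.876 kJ

22.876 kJ


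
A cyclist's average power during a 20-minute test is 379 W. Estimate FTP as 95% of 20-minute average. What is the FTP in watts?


FTP = 20-min power * 0.95
= 379 * 0.95
= 360.05 W

360.05 W


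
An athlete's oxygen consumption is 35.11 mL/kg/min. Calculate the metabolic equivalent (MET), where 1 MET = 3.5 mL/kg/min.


MET = VO2 / 3.5
= 35.11 / 3.5
= 10.03 METs

10.03 METs


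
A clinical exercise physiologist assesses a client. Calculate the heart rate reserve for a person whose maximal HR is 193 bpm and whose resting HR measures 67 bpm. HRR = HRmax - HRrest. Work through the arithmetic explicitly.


HRmax = 193 bpm
HRrest = 67 bpm
HRR = 193 - 67 = 126 bpm

126 bpm


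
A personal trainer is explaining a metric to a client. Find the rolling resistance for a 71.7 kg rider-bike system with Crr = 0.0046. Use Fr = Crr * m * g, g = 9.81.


m * g = 71.7 * 9.81 = 703.377 N
Fr = 0.0046 * 703.377 = 3.236 N

3.236 N


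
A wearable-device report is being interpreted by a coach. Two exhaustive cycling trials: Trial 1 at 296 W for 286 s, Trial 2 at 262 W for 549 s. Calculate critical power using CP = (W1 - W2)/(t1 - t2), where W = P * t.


W1 = 296 * 286 = 84656 J
W2 = 262 * 549 = 143838 J
CP = (84656 - 143838) / (286 - 549)
= -59182 / -263
= 225.03 W

225.03 W


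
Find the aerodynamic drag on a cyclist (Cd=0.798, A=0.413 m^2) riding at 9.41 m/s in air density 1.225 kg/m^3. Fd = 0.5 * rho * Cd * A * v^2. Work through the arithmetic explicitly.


Fd = 0.5 * 1.225 * 0.798 * 0.413 * 9.41^2
= 0.5 * 1.225 * 0.798 * 0.413 * 88.5481
= 17.875 N

17.875 N


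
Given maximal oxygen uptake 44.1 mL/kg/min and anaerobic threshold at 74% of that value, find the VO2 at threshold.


Percentage as decimal = 0.74
VO2 at AT = 44.1 * 0.74 = 32.63 mL/kg/min

32.63 mL/kg/min


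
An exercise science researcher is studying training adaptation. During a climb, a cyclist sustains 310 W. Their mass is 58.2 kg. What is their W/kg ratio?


Power-to-weight = 310 W / 58.2 kg
= 5.326 W/kg

5.326 W/kg


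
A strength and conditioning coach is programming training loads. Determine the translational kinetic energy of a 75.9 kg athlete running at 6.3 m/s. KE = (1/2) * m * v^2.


KE = 0.5 * m * v^2
= 0.5 * 75.9 * 6.3^2
= 0.5 * 75.9 * 39.69
= 1506.24 J

1506.24 J


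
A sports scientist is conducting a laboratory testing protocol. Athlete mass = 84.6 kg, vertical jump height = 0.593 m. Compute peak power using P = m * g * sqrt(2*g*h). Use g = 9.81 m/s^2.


sqrt(2 * 9.81 * 0.593) = sqrt(11.63466) = 3.410962 m/s
P = 84.6 * 9.81 * 3.410962
= 2830.85 W

2830.85 W


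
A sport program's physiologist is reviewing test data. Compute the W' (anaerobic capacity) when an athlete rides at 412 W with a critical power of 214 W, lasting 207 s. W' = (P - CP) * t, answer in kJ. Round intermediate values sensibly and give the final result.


Above-CP power = 198 W
Duration = 207 s
W' = 198 * 207 = 40986 J
Convert: 40986 / 1000 = 40.986 kJ

40.986 kJ


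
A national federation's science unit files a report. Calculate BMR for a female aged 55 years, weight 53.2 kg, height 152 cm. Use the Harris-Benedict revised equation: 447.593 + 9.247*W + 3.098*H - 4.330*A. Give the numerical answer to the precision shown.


Substituting values:
W term = 9.247 * 53.2 = 491.9404
H term = 3.098 * 152 = 470.896
A term = 4.330 * 55 = 238.15
BMR = 1172.28 kcal/day

1172.28 kcal/day


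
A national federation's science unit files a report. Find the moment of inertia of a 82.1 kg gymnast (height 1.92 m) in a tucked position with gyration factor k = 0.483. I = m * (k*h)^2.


Radius of gyration = 0.483 * 1.92 = 0.92736 m
I = 82.1 * 0.92736^2
= 82.1 * 0.859997
= 70.606 kg*m^2

70.606 kg*m^2


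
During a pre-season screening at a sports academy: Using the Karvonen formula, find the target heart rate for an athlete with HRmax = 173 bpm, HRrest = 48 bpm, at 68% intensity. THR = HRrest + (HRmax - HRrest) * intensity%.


HRR = 173 - 48 = 125
THR = 48 + 125 * 0.68
= 48 + 85.0
= 133.0 bpm

133.0 bpm


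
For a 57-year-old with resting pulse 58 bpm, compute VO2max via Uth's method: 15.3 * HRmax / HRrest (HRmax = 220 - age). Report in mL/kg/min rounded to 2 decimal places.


Step 1: HRmax = 220 - 57 = 163 bpm
Step 2: Ratio = 163 / 58 = 2.8103
Step 3: VO2max = 15.3 * 2.8103 = 43.0 mL/kg/min

43.0 mL/kg/min


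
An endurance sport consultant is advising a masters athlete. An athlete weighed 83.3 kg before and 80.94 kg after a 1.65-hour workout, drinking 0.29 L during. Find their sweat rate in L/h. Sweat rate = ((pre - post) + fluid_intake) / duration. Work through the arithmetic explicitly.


Body mass change = 2.36 kg
Total sweat loss = 2.36 + 0.29 = 2.65 L
Rate = 2.65 / 1.65 = 1.606 L/h

1.606 L/h


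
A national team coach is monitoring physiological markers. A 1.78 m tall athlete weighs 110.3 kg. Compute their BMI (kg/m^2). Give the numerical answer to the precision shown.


height^2 = 3.1684 m^2
BMI = 110.3 / 3.1684 = 34.81 kg/m^2

34.81 kg/m^2


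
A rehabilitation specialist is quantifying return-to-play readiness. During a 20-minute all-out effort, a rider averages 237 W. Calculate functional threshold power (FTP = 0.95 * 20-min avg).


FTP = 0.95 * 237
= 225.15 W

225.15 W


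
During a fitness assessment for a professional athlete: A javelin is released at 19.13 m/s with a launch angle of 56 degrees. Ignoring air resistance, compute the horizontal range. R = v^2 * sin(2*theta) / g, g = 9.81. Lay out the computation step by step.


Launch speed squared = 365.9569
sin(2 * 56 deg) = 0.927184
Range = 365.9569 * 0.927184 / 9.81
= 34.588 m

34.588 m


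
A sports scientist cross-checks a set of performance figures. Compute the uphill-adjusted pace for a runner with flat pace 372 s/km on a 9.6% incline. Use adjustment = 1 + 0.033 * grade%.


Adjustment factor = 1 + 0.033 * 9.6 = 1.3168
Grade-adjusted pace = 372 * 1.3168 = 489.85 s/km

489.85 s/km


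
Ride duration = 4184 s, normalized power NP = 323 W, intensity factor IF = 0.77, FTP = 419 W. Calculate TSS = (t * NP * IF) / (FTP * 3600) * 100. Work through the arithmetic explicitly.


Numerator = 4184 * 323 * 0.77 = 1040602.64
Denominator = 419 * 3600 = 1508400
TSS = 1040602.64 / 1508400 * 100
= 68.99

68.99 TSS


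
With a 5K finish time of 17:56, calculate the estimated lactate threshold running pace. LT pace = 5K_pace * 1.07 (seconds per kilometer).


Race duration = 1076 s for 5 km
Average pace = 1076 / 5 = 215.2 s/km
LT pace = 215.2 * 1.07
= 230.26 s/km

230.26 s/km


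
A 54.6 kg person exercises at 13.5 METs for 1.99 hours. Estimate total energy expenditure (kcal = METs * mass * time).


Energy = METs * mass(kg) * time(h)
= 13.5 * 54.6 * 1.99
= 1466.83 kcal

1466.83 kcal


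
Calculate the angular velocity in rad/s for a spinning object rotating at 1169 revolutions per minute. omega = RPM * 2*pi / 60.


omega = RPM * 2*pi / 60
= 1169 * 6.28318531 / 60
= 122.417 rad/s

122.417 rad/s


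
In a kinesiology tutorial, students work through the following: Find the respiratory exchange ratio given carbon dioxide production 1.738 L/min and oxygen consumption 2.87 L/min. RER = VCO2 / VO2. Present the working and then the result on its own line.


VCO2 = 1.738 L/min
VO2 = 2.87 L/min
RER = 1.738 / 2.87 = 0.6056

0.6056


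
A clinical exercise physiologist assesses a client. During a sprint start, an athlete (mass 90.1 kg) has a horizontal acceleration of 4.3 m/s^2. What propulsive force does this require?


Propulsive force = mass * acceleration
= 90.1 kg * 4.3 m/s^2
= 387.43 N

387.43 N


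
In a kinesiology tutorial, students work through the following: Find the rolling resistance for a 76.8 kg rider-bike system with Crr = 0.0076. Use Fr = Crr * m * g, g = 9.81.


m * g = 76.8 * 9.81 = 753.408 N
Fr = 0.0076 * 753.408 = 5.726 N

5.726 N


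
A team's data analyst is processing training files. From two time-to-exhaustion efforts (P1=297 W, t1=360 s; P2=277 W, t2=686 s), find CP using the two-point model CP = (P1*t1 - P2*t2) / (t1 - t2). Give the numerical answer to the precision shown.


Work in trial 1 = 106920 J
Work in trial 2 = 190022 J
Delta work = -83102 J
Delta time = -326 s
CP = -83102 / -326 = 254.91 W

254.91 W


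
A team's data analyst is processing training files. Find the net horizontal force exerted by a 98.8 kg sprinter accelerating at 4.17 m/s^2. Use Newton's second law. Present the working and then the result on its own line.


Newton's second law: F = m * a
F = 98.8 * 4.17 = 412.0 N

412.0 N


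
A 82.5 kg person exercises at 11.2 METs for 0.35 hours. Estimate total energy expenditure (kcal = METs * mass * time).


Energy = METs * mass(kg) * time(h)
= 11.2 * 82.5 * 0.35
= 323.4 kcal

323.4 kcal


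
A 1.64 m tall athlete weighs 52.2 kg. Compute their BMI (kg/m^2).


height^2 = 2.6896 m^2
BMI = 52.2 / 2.6896 = 19.41 kg/m^2

19.41 kg/m^2


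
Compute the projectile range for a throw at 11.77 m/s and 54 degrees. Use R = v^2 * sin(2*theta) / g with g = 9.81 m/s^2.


Two times the angle = 108 degrees
sin(108) = 0.951057
R = 138.5329 * 0.951057 / 9.81 = 13.43 m

13.43 m


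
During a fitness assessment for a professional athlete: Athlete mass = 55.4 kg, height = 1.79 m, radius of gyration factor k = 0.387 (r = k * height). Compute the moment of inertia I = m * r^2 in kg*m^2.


r = k * height = 0.387 * 1.79 = 0.69273 m
r^2 = 0.69273^2 = 0.479875
I = 55.4 * 0.479875 = 26.585 kg*m^2

26.585 kg*m^2


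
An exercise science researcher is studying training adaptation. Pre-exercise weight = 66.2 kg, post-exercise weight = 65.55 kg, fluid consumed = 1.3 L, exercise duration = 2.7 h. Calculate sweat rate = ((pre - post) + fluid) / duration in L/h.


Weight loss = 66.2 - 65.55 = 0.65 kg (approx L)
Total sweat = 0.65 + 1.3 = 1.95 L
Sweat rate = 1.95 / 2.7 = 0.722 L/h

0.722 L/h


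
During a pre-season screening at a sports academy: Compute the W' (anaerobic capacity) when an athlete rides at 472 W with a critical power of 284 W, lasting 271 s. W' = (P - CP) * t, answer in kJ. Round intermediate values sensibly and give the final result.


Above-CP power = 188 W
Duration = 271 s
W' = 188 * 271 = 50948 J
Convert: 50948 / 1000 = 50.948 kJ

50.948 kJ


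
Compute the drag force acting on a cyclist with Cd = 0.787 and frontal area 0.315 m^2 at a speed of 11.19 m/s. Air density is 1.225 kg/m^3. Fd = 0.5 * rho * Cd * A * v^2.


Step 1: v^2 = 125.2161
Step 2: Fd = 0.5 * 1.225 * 0.787 * 0.315 * 125.2161
= 19.013 N

19.013 N


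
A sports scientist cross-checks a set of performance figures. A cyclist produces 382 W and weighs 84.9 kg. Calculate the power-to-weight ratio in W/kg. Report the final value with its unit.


P/W = power / mass
= 382 / 84.9
= 4.499 W/kg

4.499 W/kg


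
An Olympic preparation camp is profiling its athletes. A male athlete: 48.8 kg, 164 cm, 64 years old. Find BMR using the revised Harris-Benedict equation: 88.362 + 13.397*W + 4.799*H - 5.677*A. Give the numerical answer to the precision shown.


Intercept = 88.362
Weight contribution = 13.397 * 48.8 = 653.7736
Height contribution = 4.799 * 164 = 787.036
Age contribution = 5.677 * 64 = 363.328
BMR = 88.362 + 653.7736 + 787.036 - 363.328
= 1165.84 kcal/day

1165.84 kcal/day


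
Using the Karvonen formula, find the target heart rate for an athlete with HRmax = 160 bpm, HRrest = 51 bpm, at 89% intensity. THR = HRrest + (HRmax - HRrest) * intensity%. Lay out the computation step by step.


HRR = 160 - 51 = 109
THR = 51 + 109 * 0.89
= 51 + 97.01
= 148.01 bpm

148.01 bpm


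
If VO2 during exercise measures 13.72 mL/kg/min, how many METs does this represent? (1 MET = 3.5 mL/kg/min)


METs = VO2 / 3.5 = 13.72 / 3.5 = 3.92

3.92 METs


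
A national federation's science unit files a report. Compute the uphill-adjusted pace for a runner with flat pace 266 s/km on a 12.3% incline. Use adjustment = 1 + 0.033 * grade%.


Adjustment factor = 1 + 0.033 * 12.3 = 1.4059
Grade-adjusted pace = 266 * 1.4059 = 373.97 s/km

373.97 s/km


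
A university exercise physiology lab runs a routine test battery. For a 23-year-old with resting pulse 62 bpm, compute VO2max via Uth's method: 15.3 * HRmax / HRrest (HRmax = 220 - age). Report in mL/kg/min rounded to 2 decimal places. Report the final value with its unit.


Step 1: HRmax = 220 - 23 = 197 bpm
Step 2: Ratio = 197 / 62 = 3.1774
Step 3: VO2max = 15.3 * 3.1774 = 48.61 mL/kg/min

48.61 mL/kg/min


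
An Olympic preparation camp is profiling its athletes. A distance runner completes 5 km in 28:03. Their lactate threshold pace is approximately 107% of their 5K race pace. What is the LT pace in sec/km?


Convert to seconds: 28 min 3 s = 1683 s
Pace per km = 1683 / 5 = 336.6 s/km
LT pace = 336.6 * 1.07 = 360.16 s/km

360.16 s/km


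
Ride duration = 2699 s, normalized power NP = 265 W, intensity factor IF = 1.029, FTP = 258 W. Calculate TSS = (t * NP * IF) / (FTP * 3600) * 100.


Numerator = 2699 * 265 * 1.029 = 735976.815
Denominator = 258 * 3600 = 928800
TSS = 735976.815 / 928800 * 100
= 79.24

79.24 TSS


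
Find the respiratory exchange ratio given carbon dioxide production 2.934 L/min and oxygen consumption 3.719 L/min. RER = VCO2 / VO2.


VCO2 = 2.934 L/min
VO2 = 3.719 L/min
RER = 2.934 / 3.719 = 0.7889

0.7889


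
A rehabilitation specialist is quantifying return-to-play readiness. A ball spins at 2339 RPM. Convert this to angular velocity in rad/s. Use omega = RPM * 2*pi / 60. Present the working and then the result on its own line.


omega = 2339 * 2 * pi / 60
= 2339 * 6.28318531 / 60
= 14696.37 / 60
= 244.94 rad/s

244.94 rad/s


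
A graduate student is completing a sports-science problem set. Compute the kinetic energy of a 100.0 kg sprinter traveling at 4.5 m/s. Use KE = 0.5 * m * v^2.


Velocity squared = 20.25
KE = 0.5 * 100.0 * 20.25 = 1012.5 J

1012.5 J


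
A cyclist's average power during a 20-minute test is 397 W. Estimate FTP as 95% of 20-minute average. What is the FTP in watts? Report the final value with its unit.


FTP = 20-min power * 0.95
= 397 * 0.95
= 377.15 W

377.15 W


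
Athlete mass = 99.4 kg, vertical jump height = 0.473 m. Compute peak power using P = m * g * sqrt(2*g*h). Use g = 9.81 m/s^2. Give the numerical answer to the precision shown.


sqrt(2 * 9.81 * 0.473) = sqrt(9.28026) = 3.046352 m/s
P = 99.4 * 9.81 * 3.046352
= 2970.54 W

2970.54 W


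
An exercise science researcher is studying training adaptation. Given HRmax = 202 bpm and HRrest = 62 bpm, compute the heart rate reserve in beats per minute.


Heart rate reserve = maximum HR minus resting HR
HRR = 202 - 62 = 140 bpm

140 bpm


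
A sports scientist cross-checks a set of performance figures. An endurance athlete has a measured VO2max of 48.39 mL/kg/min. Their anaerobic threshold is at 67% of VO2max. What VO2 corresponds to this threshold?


Anaerobic threshold VO2 = VO2max * 67%
= 48.39 * 0.67
= 32.42 mL/kg/min

32.42 mL/kg/min


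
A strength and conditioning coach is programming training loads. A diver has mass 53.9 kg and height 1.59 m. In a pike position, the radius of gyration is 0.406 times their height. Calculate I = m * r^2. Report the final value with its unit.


r = 0.406 * 1.59 = 0.64554 m
I = m * r^2 = 53.9 * 0.416722 = 22.461 kg*m^2

22.461 kg*m^2


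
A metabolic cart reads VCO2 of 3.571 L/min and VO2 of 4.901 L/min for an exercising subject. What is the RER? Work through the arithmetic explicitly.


RER = VCO2 / VO2 = 3.571 / 4.901 = 0.7286

0.7286
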